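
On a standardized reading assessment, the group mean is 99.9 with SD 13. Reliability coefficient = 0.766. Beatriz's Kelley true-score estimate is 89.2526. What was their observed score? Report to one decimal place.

86.0

T̂ = ρX + (1 − ρ)μ  ⇒  X = (T̂ − (1 − ρ)μ) / ρ
X = (89.2526 − 0.234 × 99.9) / 0.766 = (89.2526 − 23.3766) / 0.766 = 65.8760 / 0.766 = 86.000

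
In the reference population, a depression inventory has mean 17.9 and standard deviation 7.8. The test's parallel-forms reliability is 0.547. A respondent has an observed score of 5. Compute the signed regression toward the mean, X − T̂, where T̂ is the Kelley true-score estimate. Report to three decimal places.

-5.844

Kelley's formula gives T̂ = 0.547·5 + 0.453·17.9 = 2.735 + 8.1087 = 10.84370.
X − T̂ = 5 − 10.8437 = -5.8437 → -5.844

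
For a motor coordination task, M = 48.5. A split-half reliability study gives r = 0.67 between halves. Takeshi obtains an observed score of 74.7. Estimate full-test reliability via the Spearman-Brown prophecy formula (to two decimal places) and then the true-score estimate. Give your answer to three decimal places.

Spearman-Brown: ρ = 2r/(1 + r) = 2(0.67)/(1 + 0.67) = 1.340/1.67 = 0.8024 → 0.80
T̂ = 0.80(74.7) + 0.20(48.5) = 59.760 + 9.700 = 69.4600 → 69.460

69.460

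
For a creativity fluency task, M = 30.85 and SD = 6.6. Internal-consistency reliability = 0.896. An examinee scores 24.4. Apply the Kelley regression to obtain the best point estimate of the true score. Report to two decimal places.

25.07

T̂ = 0.896(24.4) + 0.104(30.85) = 21.8624 + 3.20840 = 25.071 → 25.07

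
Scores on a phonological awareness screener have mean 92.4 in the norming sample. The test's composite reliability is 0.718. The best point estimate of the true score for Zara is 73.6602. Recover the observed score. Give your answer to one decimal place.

T̂ = ρX + (1 − ρ)μ  ⇒  X = (T̂ − (1 − ρ)μ) / ρ
X = (73.6602 − 0.282 × 92.4) / 0.718 = (73.6602 − 26.0568) / 0.718 = 47.6034 / 0.718 = 66.300

66.3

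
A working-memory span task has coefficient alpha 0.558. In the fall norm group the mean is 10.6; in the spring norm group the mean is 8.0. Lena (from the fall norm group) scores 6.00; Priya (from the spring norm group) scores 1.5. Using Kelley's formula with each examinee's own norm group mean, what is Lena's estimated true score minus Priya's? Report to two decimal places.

3.66

T̂_Lena = 0.558(6.00) + 0.442(10.6) = 8.0332
T̂_Priya = 0.558(1.5) + 0.442(8.0) = 4.3730
Difference = 8.0332 − 4.3730 = 3.6602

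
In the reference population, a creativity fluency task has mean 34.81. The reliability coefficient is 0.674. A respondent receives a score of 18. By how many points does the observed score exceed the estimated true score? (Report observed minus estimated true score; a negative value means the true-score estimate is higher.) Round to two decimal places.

T̂ = 0.674(18) + 0.326(34.81) = 12.132 + 11.34806 = 23.4801 → 23.480
X − T̂ = 18 − 23.480 = -5.480 → -5.48

-5.48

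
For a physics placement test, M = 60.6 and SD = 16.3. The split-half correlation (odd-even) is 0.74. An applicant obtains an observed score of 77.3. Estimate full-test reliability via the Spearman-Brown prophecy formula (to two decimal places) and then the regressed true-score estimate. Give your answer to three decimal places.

74.795

Spearman-Brown: ρ = 2r/(1 + r) = 2(0.74)/(1 + 0.74) = 1.480/1.74 = 0.8506 → 0.85
T̂ = 0.85(77.3) + 0.15(60.6) = 65.705 + 9.090 = 74.7950 → 74.795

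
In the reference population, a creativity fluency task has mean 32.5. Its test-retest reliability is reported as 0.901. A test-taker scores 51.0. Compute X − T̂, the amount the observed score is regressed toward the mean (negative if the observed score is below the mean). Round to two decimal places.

1.83

T̂ = ρX + (1 − ρ)μ
  = 0.901 × 51.0 + 0.099 × 32.5
  = 45.9510 + 3.2175
  = 49.1685
  ≈ 49.169
X − T̂ = 51.0 − 49.169 = 1.831 → 1.83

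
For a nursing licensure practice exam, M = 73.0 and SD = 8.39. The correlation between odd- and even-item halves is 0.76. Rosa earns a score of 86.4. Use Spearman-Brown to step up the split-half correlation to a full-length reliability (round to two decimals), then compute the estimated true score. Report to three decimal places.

84.524

Spearman-Brown: ρ = 2r/(1 + r) = 2(0.76)/(1 + 0.76) = 1.520/1.76 = 0.8636 → 0.86
Weight the observed score by reliability and the mean by (1 − reliability): T̂ = 0.86·86.4 + 0.14·73.0 = 74.304 + 10.220 = 84.5240.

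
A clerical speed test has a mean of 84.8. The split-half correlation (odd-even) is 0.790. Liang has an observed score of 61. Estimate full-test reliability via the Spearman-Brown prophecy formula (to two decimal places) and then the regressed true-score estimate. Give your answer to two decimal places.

63.86

Spearman-Brown: ρ = 2r/(1 + r) = 2(0.790)/(1 + 0.790) = 1.5800/1.790 = 0.8827 → 0.88
T̂ = 0.88(61) + 0.12(84.8) = 53.68 + 10.176 = 63.856 → 63.86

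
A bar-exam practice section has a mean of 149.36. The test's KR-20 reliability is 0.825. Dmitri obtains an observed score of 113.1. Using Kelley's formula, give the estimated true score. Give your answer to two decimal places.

T̂ = 0.825(113.1) + 0.175(149.36) = 93.3075 + 26.13800 = 119.445 → 119.45

119.45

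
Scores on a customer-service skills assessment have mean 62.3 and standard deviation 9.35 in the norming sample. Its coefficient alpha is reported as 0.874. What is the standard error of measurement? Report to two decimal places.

SEM = SD · √(1 − ρ) = 9.35 × √0.126 = 9.35 × 0.3550 = 3.319

3.32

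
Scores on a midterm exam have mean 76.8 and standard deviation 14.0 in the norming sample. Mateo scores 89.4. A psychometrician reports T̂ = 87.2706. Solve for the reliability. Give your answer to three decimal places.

0.831

T̂ = ρX + (1 − ρ)μ  ⇒  T̂ − μ = ρ(X − μ)
ρ = (T̂ − μ)/(X − μ) = (87.2706 − 76.8) / (89.4 − 76.8) = 10.4706 / 12.6 = 0.83100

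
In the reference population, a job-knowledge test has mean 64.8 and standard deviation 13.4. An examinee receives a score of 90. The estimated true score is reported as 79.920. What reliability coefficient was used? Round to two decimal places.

0.60

T̂ = ρX + (1 − ρ)μ  ⇒  T̂ − μ = ρ(X − μ)
ρ = (T̂ − μ)/(X − μ) = (79.920 − 64.8) / (90 − 64.8) = 15.120 / 25.2 = 0.6000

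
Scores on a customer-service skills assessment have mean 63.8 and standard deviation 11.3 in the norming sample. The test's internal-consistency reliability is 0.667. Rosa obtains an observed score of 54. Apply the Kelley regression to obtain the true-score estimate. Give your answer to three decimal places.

T̂ = ρX + (1 − ρ)μ
  = 0.667 × 54 + 0.333 × 63.8
  = 36.018 + 21.2454
  = 57.2634
  ≈ 57.263

57.263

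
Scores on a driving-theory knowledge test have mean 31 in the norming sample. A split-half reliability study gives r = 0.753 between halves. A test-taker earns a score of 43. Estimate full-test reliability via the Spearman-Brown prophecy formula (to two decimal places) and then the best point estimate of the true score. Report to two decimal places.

Spearman-Brown: ρ = 2r/(1 + r) = 2(0.753)/(1 + 0.753) = 1.5060/1.753 = 0.8591 → 0.86
T̂ = 0.86(43) + 0.14(31) = 36.98 + 4.34 = 41.320 → 41.32

41.32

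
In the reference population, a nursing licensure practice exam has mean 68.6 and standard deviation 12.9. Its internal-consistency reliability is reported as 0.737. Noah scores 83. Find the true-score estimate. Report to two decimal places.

T̂ = 0.737(83) + 0.263(68.6) = 61.171 + 18.0418 = 79.213 → 79.21

79.21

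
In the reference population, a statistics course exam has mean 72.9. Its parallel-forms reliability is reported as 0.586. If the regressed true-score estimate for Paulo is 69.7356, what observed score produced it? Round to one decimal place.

67.5

T̂ = ρX + (1 − ρ)μ  ⇒  X = (T̂ − (1 − ρ)μ) / ρ
X = (69.7356 − 0.414 × 72.9) / 0.586 = (69.7356 − 30.1806) / 0.586 = 39.5550 / 0.586 = 67.500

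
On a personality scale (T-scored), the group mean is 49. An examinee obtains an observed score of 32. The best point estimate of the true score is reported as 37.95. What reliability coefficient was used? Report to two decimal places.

0.65

T̂ = ρX + (1 − ρ)μ  ⇒  T̂ − μ = ρ(X − μ)
ρ = (T̂ − μ)/(X − μ) = (37.95 − 49) / (32 − 49) = -11.05 / -17.0 = 0.6500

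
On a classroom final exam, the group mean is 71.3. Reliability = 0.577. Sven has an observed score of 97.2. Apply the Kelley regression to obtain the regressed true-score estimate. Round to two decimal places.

86.24

T̂ = ρX + (1 − ρ)μ
  = 0.577 × 97.2 + 0.423 × 71.3
  = 56.0844 + 30.1599
  = 86.244
  ≈ 86.24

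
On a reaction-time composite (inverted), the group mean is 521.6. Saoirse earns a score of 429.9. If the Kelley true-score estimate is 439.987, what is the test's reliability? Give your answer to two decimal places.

0.89

T̂ = ρX + (1 − ρ)μ  ⇒  T̂ − μ = ρ(X − μ)
ρ = (T̂ − μ)/(X − μ) = (439.987 − 521.6) / (429.9 − 521.6) = -81.613 / -91.7 = 0.8900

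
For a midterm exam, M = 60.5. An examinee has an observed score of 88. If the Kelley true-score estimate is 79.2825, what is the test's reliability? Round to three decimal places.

0.683

T̂ = ρX + (1 − ρ)μ  ⇒  T̂ − μ = ρ(X − μ)
ρ = (T̂ − μ)/(X − μ) = (79.2825 − 60.5) / (88 − 60.5) = 18.7825 / 27.5 = 0.68300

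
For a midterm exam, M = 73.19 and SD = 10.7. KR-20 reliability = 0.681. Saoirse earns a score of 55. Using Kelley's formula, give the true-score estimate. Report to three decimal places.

60.803

Regress the observed score toward the mean by the unreliability: T̂ = 0.681·55 + 0.319·73.19 = 37.455 + 23.34761 = 60.8026.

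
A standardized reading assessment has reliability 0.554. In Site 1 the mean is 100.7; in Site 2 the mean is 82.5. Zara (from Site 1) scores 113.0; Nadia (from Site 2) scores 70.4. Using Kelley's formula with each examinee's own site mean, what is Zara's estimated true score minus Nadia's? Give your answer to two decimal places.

T̂_Zara = 0.554(113.0) + 0.446(100.7) = 107.5142
T̂_Nadia = 0.554(70.4) + 0.446(82.5) = 75.7966
Difference = 107.5142 − 75.7966 = 31.7176

31.72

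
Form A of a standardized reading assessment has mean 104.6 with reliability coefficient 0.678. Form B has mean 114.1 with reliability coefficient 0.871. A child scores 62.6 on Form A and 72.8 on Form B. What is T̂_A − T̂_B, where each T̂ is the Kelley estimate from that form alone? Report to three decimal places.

T̂_A = 0.678(62.6) + 0.322(104.6) = 76.12400
T̂_B = 0.871(72.8) + 0.129(114.1) = 78.12770
T̂_A − T̂_B = -2.00370

-2.004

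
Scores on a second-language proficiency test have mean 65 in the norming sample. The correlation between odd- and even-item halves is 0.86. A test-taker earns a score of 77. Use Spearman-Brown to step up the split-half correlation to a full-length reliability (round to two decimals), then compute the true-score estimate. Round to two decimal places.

76.04

Spearman-Brown: ρ = 2r/(1 + r) = 2(0.86)/(1 + 0.86) = 1.720/1.86 = 0.9247 → 0.92
T̂ = ρX + (1 − ρ)μ
  = 0.92 × 77 + 0.08 × 65
  = 70.84 + 5.20
  = 76.040
  ≈ 76.04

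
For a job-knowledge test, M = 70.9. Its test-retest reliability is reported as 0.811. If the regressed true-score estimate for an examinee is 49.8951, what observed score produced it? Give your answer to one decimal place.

45.0

T̂ = ρX + (1 − ρ)μ  ⇒  X = (T̂ − (1 − ρ)μ) / ρ
X = (49.8951 − 0.189 × 70.9) / 0.811 = (49.8951 − 13.4001) / 0.811 = 36.4950 / 0.811 = 45.000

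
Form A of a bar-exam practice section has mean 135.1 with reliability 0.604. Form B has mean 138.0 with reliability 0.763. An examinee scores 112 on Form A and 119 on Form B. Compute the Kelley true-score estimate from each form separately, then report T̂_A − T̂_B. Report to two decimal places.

T̂_A = 0.604(112) + 0.396(135.1) = 121.1476
T̂_B = 0.763(119) + 0.237(138.0) = 123.5030
T̂_A − T̂_B = -2.3554

-2.36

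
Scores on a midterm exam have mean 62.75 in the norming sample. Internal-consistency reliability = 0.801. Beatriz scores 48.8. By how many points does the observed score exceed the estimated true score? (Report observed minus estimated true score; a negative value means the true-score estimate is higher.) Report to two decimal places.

-2.78

T̂ = ρX + (1 − ρ)μ
  = 0.801 × 48.8 + 0.199 × 62.75
  = 39.0888 + 12.48725
  = 51.5761
  ≈ 51.576
X − T̂ = 48.8 − 51.576 = -2.776 → -2.78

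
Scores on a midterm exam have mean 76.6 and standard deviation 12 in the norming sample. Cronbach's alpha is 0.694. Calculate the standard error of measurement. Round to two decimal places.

SEM = SD · √(1 − ρ) = 12 × √0.306 = 12 × 0.5532 = 6.638

6.64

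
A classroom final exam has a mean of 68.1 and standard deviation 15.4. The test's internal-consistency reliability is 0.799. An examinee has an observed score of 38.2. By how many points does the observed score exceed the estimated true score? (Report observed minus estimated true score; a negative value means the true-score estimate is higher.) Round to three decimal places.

-6.010

T̂ = ρX + (1 − ρ)μ
  = 0.799 × 38.2 + 0.201 × 68.1
  = 30.5218 + 13.6881
  = 44.20990
  ≈ 44.2099
X − T̂ = 38.2 − 44.2099 = -6.0099 → -6.010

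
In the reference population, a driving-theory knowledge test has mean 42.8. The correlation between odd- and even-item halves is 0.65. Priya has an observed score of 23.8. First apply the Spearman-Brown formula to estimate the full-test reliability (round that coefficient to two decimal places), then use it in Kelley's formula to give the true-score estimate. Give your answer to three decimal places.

Spearman-Brown: ρ = 2r/(1 + r) = 2(0.65)/(1 + 0.65) = 1.300/1.65 = 0.7879 → 0.79
Weight the observed score by reliability and the mean by (1 − reliability): T̂ = 0.79·23.8 + 0.21·42.8 = 18.802 + 8.988 = 27.7900.

27.790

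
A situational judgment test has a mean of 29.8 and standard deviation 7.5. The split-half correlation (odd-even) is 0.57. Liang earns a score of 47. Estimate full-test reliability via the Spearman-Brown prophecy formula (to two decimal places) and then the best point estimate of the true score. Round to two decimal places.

Spearman-Brown: ρ = 2r/(1 + r) = 2(0.57)/(1 + 0.57) = 1.140/1.57 = 0.7261 → 0.73
Kelley's formula gives T̂ = 0.73·47 + 0.27·29.8 = 34.31 + 8.046 = 42.356.

42.36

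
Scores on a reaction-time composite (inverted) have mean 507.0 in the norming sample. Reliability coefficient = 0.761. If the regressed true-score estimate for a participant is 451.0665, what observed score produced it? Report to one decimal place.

433.5

T̂ = ρX + (1 − ρ)μ  ⇒  X = (T̂ − (1 − ρ)μ) / ρ
X = (451.0665 − 0.239 × 507.0) / 0.761 = (451.0665 − 121.1730) / 0.761 = 329.8935 / 0.761 = 433.500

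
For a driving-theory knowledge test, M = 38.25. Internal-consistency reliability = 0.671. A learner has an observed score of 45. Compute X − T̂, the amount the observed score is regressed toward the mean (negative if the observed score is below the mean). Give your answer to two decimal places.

Kelley's formula gives T̂ = 0.671·45 + 0.329·38.25 = 30.195 + 12.58425 = 42.7793.
X − T̂ = 45 − 42.779 = 2.221 → 2.22

2.22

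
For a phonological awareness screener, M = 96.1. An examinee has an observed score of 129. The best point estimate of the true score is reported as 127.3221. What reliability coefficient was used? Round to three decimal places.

0.949

T̂ = ρX + (1 − ρ)μ  ⇒  T̂ − μ = ρ(X − μ)
ρ = (T̂ − μ)/(X − μ) = (127.3221 − 96.1) / (129 − 96.1) = 31.2221 / 32.9 = 0.94900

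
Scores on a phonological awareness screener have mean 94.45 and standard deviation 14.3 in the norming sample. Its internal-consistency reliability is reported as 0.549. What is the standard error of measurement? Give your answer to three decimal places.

SEM = SD · √(1 − ρ) = 14.3 × √0.451 = 14.3 × 0.6716 = 9.6034

9.603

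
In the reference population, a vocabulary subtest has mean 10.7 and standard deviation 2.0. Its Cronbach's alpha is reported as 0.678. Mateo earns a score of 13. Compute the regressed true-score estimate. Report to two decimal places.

T̂ = 0.678(13) + 0.322(10.7) = 8.814 + 3.4454 = 12.259 → 12.26

12.26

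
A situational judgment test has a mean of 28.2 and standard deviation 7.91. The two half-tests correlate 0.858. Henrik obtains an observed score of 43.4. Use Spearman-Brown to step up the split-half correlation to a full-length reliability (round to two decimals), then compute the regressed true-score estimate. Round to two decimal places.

42.18

Spearman-Brown: ρ = 2r/(1 + r) = 2(0.858)/(1 + 0.858) = 1.7160/1.858 = 0.9236 → 0.92
T̂ = ρX + (1 − ρ)μ
  = 0.92 × 43.4 + 0.08 × 28.2
  = 39.928 + 2.256
  = 42.184
  ≈ 42.18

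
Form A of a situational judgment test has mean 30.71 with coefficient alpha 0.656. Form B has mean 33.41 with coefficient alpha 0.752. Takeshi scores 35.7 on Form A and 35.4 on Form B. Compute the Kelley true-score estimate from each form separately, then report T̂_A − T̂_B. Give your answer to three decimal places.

-0.923

T̂_A = 0.656(35.7) + 0.344(30.71) = 33.98344
T̂_B = 0.752(35.4) + 0.248(33.41) = 34.90648
T̂_A − T̂_B = -0.92304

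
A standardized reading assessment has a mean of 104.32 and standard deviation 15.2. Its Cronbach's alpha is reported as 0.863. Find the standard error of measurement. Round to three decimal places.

5.626

SEM = SD · √(1 − ρ) = 15.2 × √0.137 = 15.2 × 0.3701 = 5.6261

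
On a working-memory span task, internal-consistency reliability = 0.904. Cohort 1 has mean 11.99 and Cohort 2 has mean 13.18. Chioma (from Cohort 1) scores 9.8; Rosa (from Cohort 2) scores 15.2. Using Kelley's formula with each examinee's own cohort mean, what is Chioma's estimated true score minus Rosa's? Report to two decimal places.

-5.00

T̂_Chioma = 0.904(9.8) + 0.096(11.99) = 10.0102
T̂_Rosa = 0.904(15.2) + 0.096(13.18) = 15.0061
Difference = 10.0102 − 15.0061 = -4.9958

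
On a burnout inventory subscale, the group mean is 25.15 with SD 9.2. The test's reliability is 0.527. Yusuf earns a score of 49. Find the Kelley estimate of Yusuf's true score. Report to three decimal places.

Kelley's formula gives T̂ = 0.527·49 + 0.473·25.15 = 25.823 + 11.89595 = 37.7189.

37.719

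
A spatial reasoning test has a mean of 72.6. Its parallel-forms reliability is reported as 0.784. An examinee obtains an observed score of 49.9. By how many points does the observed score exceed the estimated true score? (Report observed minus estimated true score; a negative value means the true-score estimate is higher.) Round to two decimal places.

Weight the observed score by reliability and the mean by (1 − reliability): T̂ = 0.784·49.9 + 0.216·72.6 = 39.1216 + 15.6816 = 54.8032.
X − T̂ = 49.9 − 54.803 = -4.903 → -4.90

-4.90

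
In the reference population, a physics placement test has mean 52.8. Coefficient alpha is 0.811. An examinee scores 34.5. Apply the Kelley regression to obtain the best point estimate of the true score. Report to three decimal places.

T̂ = ρX + (1 − ρ)μ
  = 0.811 × 34.5 + 0.189 × 52.8
  = 27.9795 + 9.9792
  = 37.9587
  ≈ 37.959

37.959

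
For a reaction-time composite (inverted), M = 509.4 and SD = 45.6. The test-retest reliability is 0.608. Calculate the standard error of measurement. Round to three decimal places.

SEM = SD · √(1 − ρ) = 45.6 × √0.392 = 45.6 × 0.6261 = 28.5501

28.550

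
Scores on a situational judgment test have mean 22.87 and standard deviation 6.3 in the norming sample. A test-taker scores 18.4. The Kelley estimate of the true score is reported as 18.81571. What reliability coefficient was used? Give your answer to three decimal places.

T̂ = ρX + (1 − ρ)μ  ⇒  T̂ − μ = ρ(X − μ)
ρ = (T̂ − μ)/(X − μ) = (18.81571 − 22.87) / (18.4 − 22.87) = -4.05429 / -4.47 = 0.90700

0.907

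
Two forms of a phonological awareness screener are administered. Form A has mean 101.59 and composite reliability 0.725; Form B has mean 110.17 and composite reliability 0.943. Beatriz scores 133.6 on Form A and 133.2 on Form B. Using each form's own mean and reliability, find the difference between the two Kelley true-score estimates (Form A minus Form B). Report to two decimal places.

-7.09

T̂_A = 0.725(133.6) + 0.275(101.59) = 124.7973
T̂_B = 0.943(133.2) + 0.057(110.17) = 131.8873
T̂_A − T̂_B = -7.0900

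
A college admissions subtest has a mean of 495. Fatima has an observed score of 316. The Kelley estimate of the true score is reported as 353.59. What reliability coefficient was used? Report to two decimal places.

T̂ = ρX + (1 − ρ)μ  ⇒  T̂ − μ = ρ(X − μ)
ρ = (T̂ − μ)/(X − μ) = (353.59 − 495) / (316 − 495) = -141.41 / -179.0 = 0.7900

0.79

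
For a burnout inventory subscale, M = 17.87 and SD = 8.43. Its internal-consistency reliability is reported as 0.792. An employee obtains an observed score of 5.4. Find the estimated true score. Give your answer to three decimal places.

Regress the observed score toward the mean by the unreliability: T̂ = 0.792·5.4 + 0.208·17.87 = 4.2768 + 3.71696 = 7.9938.

7.994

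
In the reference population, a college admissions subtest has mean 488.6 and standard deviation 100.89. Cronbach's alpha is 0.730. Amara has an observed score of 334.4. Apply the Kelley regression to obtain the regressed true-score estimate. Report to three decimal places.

T̂ = 0.730(334.4) + 0.270(488.6) = 244.1120 + 131.9220 = 376.0340 → 376.034

376.034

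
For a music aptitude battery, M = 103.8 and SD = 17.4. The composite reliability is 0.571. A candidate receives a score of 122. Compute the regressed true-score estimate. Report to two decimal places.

114.19

T̂ = 0.571(122) + 0.429(103.8) = 69.662 + 44.5302 = 114.192 → 114.19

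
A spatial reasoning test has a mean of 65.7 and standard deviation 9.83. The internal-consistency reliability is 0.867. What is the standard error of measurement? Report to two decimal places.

SEM = SD · √(1 − ρ) = 9.83 × √0.133 = 9.83 × 0.3647 = 3.585

3.58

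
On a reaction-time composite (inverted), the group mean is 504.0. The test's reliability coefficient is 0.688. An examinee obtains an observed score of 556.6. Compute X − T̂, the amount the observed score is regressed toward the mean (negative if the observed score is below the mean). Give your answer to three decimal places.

16.411

T̂ = ρX + (1 − ρ)μ
  = 0.688 × 556.6 + 0.312 × 504.0
  = 382.9408 + 157.2480
  = 540.18880
  ≈ 540.1888
X − T̂ = 556.6 − 540.1888 = 16.4112 → 16.411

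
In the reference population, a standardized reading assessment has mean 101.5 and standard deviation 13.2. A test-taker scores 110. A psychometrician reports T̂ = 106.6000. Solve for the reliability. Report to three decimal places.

T̂ = ρX + (1 − ρ)μ  ⇒  T̂ − μ = ρ(X − μ)
ρ = (T̂ − μ)/(X − μ) = (106.6000 − 101.5) / (110 − 101.5) = 5.1000 / 8.5 = 0.60000

0.600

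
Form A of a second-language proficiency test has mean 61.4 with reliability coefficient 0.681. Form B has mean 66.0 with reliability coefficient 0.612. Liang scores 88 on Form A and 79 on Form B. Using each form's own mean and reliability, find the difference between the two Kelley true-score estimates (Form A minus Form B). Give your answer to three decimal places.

5.559

T̂_A = 0.681(88) + 0.319(61.4) = 79.51460
T̂_B = 0.612(79) + 0.388(66.0) = 73.95600
T̂_A − T̂_B = 5.55860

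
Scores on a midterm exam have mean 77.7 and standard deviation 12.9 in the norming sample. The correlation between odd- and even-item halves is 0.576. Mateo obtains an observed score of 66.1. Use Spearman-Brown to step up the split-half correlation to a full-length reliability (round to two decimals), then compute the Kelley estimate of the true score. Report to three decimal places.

69.232

Spearman-Brown: ρ = 2r/(1 + r) = 2(0.576)/(1 + 0.576) = 1.1520/1.576 = 0.7310 → 0.73
T̂ = 0.73(66.1) + 0.27(77.7) = 48.253 + 20.979 = 69.2320 → 69.232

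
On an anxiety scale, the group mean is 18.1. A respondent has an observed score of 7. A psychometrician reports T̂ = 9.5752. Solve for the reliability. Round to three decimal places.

0.768

T̂ = ρX + (1 − ρ)μ  ⇒  T̂ − μ = ρ(X − μ)
ρ = (T̂ − μ)/(X − μ) = (9.5752 − 18.1) / (7 − 18.1) = -8.5248 / -11.1 = 0.76800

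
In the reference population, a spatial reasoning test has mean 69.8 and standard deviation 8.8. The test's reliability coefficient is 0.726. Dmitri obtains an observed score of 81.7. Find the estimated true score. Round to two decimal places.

Regress the observed score toward the mean by the unreliability: T̂ = 0.726·81.7 + 0.274·69.8 = 59.3142 + 19.1252 = 78.439.

78.44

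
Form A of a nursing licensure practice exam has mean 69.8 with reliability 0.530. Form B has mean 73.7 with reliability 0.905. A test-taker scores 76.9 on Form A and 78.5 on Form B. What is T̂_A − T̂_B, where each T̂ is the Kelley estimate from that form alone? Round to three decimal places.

-4.481

T̂_A = 0.530(76.9) + 0.470(69.8) = 73.56300
T̂_B = 0.905(78.5) + 0.095(73.7) = 78.04400
T̂_A − T̂_B = -4.48100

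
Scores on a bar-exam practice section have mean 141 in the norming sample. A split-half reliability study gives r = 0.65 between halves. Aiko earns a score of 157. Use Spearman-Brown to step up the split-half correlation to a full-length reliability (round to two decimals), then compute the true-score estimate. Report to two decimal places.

Spearman-Brown: ρ = 2r/(1 + r) = 2(0.65)/(1 + 0.65) = 1.300/1.65 = 0.7879 → 0.79
Regress the observed score toward the mean by the unreliability: T̂ = 0.79·157 + 0.21·141 = 124.03 + 29.61 = 153.640.

153.64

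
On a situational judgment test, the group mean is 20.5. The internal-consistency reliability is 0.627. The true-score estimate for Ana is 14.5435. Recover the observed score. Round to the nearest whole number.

11

T̂ = ρX + (1 − ρ)μ  ⇒  X = (T̂ − (1 − ρ)μ) / ρ
X = (14.5435 − 0.373 × 20.5) / 0.627 = (14.5435 − 7.6465) / 0.627 = 6.8970 / 0.627 = 11.00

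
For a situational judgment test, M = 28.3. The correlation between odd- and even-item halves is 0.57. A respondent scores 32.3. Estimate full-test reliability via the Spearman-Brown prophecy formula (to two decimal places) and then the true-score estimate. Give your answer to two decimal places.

Spearman-Brown: ρ = 2r/(1 + r) = 2(0.57)/(1 + 0.57) = 1.140/1.57 = 0.7261 → 0.73
T̂ = ρX + (1 − ρ)μ
  = 0.73 × 32.3 + 0.27 × 28.3
  = 23.579 + 7.641
  = 31.220
  ≈ 31.22

31.22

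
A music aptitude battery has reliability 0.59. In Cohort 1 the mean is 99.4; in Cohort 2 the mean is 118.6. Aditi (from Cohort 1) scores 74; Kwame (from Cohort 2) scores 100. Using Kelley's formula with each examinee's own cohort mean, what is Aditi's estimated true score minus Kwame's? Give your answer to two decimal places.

T̂_Aditi = 0.59(74) + 0.41(99.4) = 84.4140
T̂_Kwame = 0.59(100) + 0.41(118.6) = 107.6260
Difference = 84.4140 − 107.6260 = -23.2120

-23.21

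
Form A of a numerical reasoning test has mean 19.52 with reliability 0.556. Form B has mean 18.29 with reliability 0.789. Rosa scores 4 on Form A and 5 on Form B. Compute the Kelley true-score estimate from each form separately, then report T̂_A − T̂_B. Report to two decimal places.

3.09

T̂_A = 0.556(4) + 0.444(19.52) = 10.8909
T̂_B = 0.789(5) + 0.211(18.29) = 7.8042
T̂_A − T̂_B = 3.0867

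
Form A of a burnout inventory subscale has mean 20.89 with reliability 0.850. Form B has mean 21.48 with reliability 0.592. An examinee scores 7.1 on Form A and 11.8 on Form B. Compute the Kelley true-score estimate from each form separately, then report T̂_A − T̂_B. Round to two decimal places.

T̂_A = 0.850(7.1) + 0.150(20.89) = 9.1685
T̂_B = 0.592(11.8) + 0.408(21.48) = 15.7494
T̂_A − T̂_B = -6.5809

-6.58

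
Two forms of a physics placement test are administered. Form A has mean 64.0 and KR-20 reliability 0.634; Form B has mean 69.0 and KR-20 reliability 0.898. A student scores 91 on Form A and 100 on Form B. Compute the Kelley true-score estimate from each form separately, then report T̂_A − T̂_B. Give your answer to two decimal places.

-15.72

T̂_A = 0.634(91) + 0.366(64.0) = 81.1180
T̂_B = 0.898(100) + 0.102(69.0) = 96.8380
T̂_A − T̂_B = -15.7200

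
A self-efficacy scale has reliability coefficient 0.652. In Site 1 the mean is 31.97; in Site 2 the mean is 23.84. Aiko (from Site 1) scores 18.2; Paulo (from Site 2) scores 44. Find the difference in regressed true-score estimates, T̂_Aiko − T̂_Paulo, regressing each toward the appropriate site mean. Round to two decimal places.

T̂_Aiko = 0.652(18.2) + 0.348(31.97) = 22.9920
T̂_Paulo = 0.652(44) + 0.348(23.84) = 36.9843
Difference = 22.9920 − 36.9843 = -13.9924

-13.99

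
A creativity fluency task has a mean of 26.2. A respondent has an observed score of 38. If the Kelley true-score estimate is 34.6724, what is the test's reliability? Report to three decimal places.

T̂ = ρX + (1 − ρ)μ  ⇒  T̂ − μ = ρ(X − μ)
ρ = (T̂ − μ)/(X − μ) = (34.6724 − 26.2) / (38 − 26.2) = 8.4724 / 11.8 = 0.71800

0.718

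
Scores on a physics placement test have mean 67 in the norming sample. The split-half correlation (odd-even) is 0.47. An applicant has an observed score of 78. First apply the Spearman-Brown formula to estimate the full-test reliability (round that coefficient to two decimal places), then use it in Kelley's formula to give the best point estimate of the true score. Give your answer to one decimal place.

Spearman-Brown: ρ = 2r/(1 + r) = 2(0.47)/(1 + 0.47) = 0.940/1.47 = 0.6395 → 0.64
T̂ = ρX + (1 − ρ)μ
  = 0.64 × 78 + 0.36 × 67
  = 49.92 + 24.12
  = 74.04
  ≈ 74.0

74.0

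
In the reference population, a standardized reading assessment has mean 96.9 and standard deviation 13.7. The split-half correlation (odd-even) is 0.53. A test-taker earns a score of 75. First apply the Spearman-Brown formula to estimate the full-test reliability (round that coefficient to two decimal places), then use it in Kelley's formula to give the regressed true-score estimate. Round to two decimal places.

Spearman-Brown: ρ = 2r/(1 + r) = 2(0.53)/(1 + 0.53) = 1.060/1.53 = 0.6928 → 0.69
T̂ = ρX + (1 − ρ)μ
  = 0.69 × 75 + 0.31 × 96.9
  = 51.75 + 30.039
  = 81.789
  ≈ 81.79

81.79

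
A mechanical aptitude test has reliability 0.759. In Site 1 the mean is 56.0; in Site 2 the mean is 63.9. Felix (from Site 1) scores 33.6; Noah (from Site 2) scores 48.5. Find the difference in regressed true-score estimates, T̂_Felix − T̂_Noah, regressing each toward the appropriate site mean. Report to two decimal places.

-13.21

T̂_Felix = 0.759(33.6) + 0.241(56.0) = 38.9984
T̂_Noah = 0.759(48.5) + 0.241(63.9) = 52.2114
Difference = 38.9984 − 52.2114 = -13.2130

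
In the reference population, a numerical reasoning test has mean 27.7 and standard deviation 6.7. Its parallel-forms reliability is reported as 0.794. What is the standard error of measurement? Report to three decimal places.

3.041

SEM = SD · √(1 − ρ) = 6.7 × √0.206 = 6.7 × 0.4539 = 3.0409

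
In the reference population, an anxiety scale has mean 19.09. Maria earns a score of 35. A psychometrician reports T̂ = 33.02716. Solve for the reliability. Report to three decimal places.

T̂ = ρX + (1 − ρ)μ  ⇒  T̂ − μ = ρ(X − μ)
ρ = (T̂ − μ)/(X − μ) = (33.02716 − 19.09) / (35 − 19.09) = 13.93716 / 15.91 = 0.87600

0.876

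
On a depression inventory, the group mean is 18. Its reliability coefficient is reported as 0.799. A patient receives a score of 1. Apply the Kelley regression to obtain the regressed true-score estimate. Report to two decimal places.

T̂ = ρX + (1 − ρ)μ
  = 0.799 × 1 + 0.201 × 18
  = 0.799 + 3.618
  = 4.417
  ≈ 4.42

4.42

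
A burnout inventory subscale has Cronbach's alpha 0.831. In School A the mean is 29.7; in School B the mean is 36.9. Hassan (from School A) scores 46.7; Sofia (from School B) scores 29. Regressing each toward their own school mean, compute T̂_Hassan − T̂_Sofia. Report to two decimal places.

13.49

T̂_Hassan = 0.831(46.7) + 0.169(29.7) = 43.8270
T̂_Sofia = 0.831(29) + 0.169(36.9) = 30.3351
Difference = 43.8270 − 30.3351 = 13.4919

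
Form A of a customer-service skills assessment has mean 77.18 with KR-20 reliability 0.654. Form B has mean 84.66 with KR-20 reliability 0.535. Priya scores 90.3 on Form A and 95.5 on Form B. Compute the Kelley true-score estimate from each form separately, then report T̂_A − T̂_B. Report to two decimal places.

-4.70

T̂_A = 0.654(90.3) + 0.346(77.18) = 85.7605
T̂_B = 0.535(95.5) + 0.465(84.66) = 90.4594
T̂_A − T̂_B = -4.6989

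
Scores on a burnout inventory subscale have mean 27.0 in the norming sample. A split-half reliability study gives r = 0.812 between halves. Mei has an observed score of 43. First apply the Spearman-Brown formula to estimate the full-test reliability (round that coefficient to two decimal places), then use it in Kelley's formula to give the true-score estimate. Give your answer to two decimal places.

Spearman-Brown: ρ = 2r/(1 + r) = 2(0.812)/(1 + 0.812) = 1.6240/1.812 = 0.8962 → 0.90
T̂ = 0.90(43) + 0.10(27.0) = 38.70 + 2.700 = 41.400 → 41.40

41.40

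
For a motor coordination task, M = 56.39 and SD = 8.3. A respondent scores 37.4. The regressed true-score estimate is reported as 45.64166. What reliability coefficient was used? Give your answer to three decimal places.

0.566

T̂ = ρX + (1 − ρ)μ  ⇒  T̂ − μ = ρ(X − μ)
ρ = (T̂ − μ)/(X − μ) = (45.64166 − 56.39) / (37.4 − 56.39) = -10.74834 / -18.99 = 0.56600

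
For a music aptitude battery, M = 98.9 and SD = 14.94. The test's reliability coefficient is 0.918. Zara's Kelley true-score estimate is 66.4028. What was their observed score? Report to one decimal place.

63.5

T̂ = ρX + (1 − ρ)μ  ⇒  X = (T̂ − (1 − ρ)μ) / ρ
X = (66.4028 − 0.082 × 98.9) / 0.918 = (66.4028 − 8.1098) / 0.918 = 58.2930 / 0.918 = 63.500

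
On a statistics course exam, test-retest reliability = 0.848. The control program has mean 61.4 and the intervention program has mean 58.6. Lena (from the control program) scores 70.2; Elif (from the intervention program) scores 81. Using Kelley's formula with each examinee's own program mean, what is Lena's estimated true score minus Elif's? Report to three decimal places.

-8.733

T̂_Lena = 0.848(70.2) + 0.152(61.4) = 68.86240
T̂_Elif = 0.848(81) + 0.152(58.6) = 77.59520
Difference = 68.86240 − 77.59520 = -8.73280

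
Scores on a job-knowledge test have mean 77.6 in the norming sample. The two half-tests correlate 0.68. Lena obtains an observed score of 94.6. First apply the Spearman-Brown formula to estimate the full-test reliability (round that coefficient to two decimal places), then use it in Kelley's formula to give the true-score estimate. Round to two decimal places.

91.37

Spearman-Brown: ρ = 2r/(1 + r) = 2(0.68)/(1 + 0.68) = 1.360/1.68 = 0.8095 → 0.81
T̂ = 0.81(94.6) + 0.19(77.6) = 76.626 + 14.744 = 91.370 → 91.37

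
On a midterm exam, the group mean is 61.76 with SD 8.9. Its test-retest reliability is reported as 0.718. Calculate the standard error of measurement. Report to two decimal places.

4.73

SEM = SD · √(1 − ρ) = 8.9 × √0.282 = 8.9 × 0.5310 = 4.726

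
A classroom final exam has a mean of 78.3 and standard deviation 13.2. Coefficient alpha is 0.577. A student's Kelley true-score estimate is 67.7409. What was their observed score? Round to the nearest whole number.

60

T̂ = ρX + (1 − ρ)μ  ⇒  X = (T̂ − (1 − ρ)μ) / ρ
X = (67.7409 − 0.423 × 78.3) / 0.577 = (67.7409 − 33.1209) / 0.577 = 34.6200 / 0.577 = 60.00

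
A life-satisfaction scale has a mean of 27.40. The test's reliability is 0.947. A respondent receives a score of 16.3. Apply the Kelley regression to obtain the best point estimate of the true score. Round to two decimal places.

16.89

T̂ = 0.947(16.3) + 0.053(27.40) = 15.4361 + 1.45220 = 16.888 → 16.89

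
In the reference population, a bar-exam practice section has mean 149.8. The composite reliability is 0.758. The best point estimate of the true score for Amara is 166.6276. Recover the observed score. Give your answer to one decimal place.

172.0

T̂ = ρX + (1 − ρ)μ  ⇒  X = (T̂ − (1 − ρ)μ) / ρ
X = (166.6276 − 0.242 × 149.8) / 0.758 = (166.6276 − 36.2516) / 0.758 = 130.3760 / 0.758 = 172.000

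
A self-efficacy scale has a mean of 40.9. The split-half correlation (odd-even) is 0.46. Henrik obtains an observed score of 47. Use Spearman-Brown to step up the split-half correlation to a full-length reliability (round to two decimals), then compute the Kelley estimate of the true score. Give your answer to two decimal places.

44.74

Spearman-Brown: ρ = 2r/(1 + r) = 2(0.46)/(1 + 0.46) = 0.920/1.46 = 0.6301 → 0.63
T̂ = 0.63(47) + 0.37(40.9) = 29.61 + 15.133 = 44.743 → 44.74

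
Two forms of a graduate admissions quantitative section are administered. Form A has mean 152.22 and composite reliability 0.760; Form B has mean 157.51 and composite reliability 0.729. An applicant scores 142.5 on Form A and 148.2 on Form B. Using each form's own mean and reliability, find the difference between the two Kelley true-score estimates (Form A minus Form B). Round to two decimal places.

-5.89

T̂_A = 0.760(142.5) + 0.240(152.22) = 144.8328
T̂_B = 0.729(148.2) + 0.271(157.51) = 150.7230
T̂_A − T̂_B = -5.8902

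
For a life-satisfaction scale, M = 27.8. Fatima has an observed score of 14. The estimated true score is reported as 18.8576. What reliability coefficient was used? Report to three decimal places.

0.648

T̂ = ρX + (1 − ρ)μ  ⇒  T̂ − μ = ρ(X − μ)
ρ = (T̂ − μ)/(X − μ) = (18.8576 − 27.8) / (14 − 27.8) = -8.9424 / -13.8 = 0.64800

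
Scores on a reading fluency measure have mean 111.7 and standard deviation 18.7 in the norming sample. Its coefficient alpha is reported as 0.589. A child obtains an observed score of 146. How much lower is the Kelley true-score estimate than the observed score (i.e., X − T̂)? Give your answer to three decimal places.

14.097

Kelley's formula gives T̂ = 0.589·146 + 0.411·111.7 = 85.994 + 45.9087 = 131.90270.
X − T̂ = 146 − 131.9027 = 14.0973 → 14.097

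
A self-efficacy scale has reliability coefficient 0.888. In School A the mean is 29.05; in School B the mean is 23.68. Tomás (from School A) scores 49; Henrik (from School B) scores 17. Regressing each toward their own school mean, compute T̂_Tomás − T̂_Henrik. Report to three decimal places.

29.017

T̂_Tomás = 0.888(49) + 0.112(29.05) = 46.76560
T̂_Henrik = 0.888(17) + 0.112(23.68) = 17.74816
Difference = 46.76560 − 17.74816 = 29.01744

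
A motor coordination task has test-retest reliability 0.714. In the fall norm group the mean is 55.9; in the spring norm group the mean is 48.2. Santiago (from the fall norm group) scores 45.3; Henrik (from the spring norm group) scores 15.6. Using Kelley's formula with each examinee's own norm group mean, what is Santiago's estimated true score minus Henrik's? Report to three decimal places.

23.408

T̂_Santiago = 0.714(45.3) + 0.286(55.9) = 48.33160
T̂_Henrik = 0.714(15.6) + 0.286(48.2) = 24.92360
Difference = 48.33160 − 24.92360 = 23.40800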